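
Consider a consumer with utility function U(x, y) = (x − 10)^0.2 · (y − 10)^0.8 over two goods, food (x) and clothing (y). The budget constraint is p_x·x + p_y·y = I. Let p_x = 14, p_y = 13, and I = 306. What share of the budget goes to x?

share on x = 0.481

Discretionary income = 306 − 10·14 − 10·13 = 36; x* = 10 + 0.2·36/14 = 10.5143; y* = 10 + 0.8·36/13 = 12.2154.
Expenditure on x: 14·10.5143 = 147.2; share = 0.481.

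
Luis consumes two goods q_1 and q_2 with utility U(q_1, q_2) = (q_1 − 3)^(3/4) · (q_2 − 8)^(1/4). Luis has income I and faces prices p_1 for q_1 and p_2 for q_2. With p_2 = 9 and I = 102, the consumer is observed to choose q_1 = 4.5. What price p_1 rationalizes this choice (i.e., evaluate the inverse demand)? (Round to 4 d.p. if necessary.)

This is Cobb-Douglas in (q_1−3, q_2−8): tangency gives 0.75·p_2·(q_2−8) = 0.25·p_1·(q_1−3).
After buying the subsistence bundle (3, 8), a share 0.75 of the remaining income goes to q_1: q_1* = 3 + 0.75·(I − 3p_1 − 8p_2)/p_1.
Set q_1* = 4.5 in the demand function and solve for p_1: p_1 = 6.

p_1 = 6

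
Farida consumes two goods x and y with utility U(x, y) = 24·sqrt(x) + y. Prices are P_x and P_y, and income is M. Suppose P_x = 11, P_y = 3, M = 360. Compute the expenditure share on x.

Solve: √x = 12·P_y/P_x, so x*(P_x,P_y) = (12·P_y/P_x)², and y* = (M − P_x·x*)/P_y.
Plugging in: x* = (12·3/11)² = 10.7107, y* = 80.7273.
Expenditure on x: 11·10.7107 = 117.8182; share = 0.3273.

share on x = 0.3273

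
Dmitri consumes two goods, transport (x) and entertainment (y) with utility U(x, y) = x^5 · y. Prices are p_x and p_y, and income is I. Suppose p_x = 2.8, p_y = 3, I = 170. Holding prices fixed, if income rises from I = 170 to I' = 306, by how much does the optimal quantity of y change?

Tangency: MRS = 5·y/x = p_x/p_y.
So 5·p_y·y = p_x·x; combined with the budget, a share 5/6 of income goes to x.
Demand: x*(p_x,p_y,I) = 5/6·I/p_x and y* = 1/6·I/p_y.
At p_x=2.8, p_y=3, I=170: y* = 1/6·170/3 = 9.4444.
At I' = 306: y* = 17. Change: 17 − 9.4444 = 7.5556.

Δy* = 7.5556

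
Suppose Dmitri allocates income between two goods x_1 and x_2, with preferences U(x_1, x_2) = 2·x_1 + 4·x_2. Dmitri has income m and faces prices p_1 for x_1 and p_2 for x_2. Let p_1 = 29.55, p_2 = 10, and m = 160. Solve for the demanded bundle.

x_2 gives more utility per dollar, so spend all income on x_2: x_2* = m/p_2, x_1* = 0.
Numerically: x_1* = 0, x_2* = 16.

x_1* = 0, x_2* = 16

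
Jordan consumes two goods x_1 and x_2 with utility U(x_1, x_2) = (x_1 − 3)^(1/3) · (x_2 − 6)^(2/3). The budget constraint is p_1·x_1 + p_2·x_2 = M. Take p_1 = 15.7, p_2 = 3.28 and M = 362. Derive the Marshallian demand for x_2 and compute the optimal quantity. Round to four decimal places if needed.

x_2* = 66.0041

MRS = (1/2)·(x_2−6)/(x_1−3). Tangency with p_1/p_2 gives x_2−6 = 2·(p_1/p_2)·(x_1−3).
After buying the subsistence bundle (3, 6), a share 1/3 of the remaining income goes to x_1: x_1* = 3 + 1/3·(M − 3p_1 − 6p_2)/p_1.
Discretionary income = 362 − 3·15.7 − 6·3.28 = 295.22; x_2* = 6 + 2/3·295.22/3.28 = 66.0041.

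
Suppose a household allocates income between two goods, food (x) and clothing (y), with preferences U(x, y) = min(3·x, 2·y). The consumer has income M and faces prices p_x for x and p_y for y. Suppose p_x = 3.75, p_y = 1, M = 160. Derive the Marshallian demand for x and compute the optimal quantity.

x* = 30.4762

With perfect complements, no substitution: consume in ratio x:y = 2:3.
Budget: p_x·x + p_y·(3/2)·x = M, so (2·p_x + 3·p_y)·x = 2·M.
Demand: x*(p_x,p_y,M) = 2·M/(2·p_x + 3·p_y), y* = 3·M/(2·p_x + 3·p_y).
Here 2·3.75 + 3·1 = 10.5, giving x* = 30.4762.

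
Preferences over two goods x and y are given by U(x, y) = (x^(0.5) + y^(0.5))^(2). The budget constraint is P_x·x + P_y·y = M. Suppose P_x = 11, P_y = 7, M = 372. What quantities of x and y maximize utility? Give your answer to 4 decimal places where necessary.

x* = 13.1515, y* = 32.4762

From the CES first-order condition, (y/x)^(0.5) = P_x/P_y.
Hence y/x = (P_x/P_y)^(1/(0.5)), i.e. raised to the 2 power.
With the ratio pinned down, the budget gives x* = M/(P_x + P_y·(y/x)) and y* = (y/x)·x*.
Numerically y/x = 2.469388, so x* = 372/(11 + 7·2.469388) = 13.1515 and y* = 2.469388·13.1515 = 32.4762.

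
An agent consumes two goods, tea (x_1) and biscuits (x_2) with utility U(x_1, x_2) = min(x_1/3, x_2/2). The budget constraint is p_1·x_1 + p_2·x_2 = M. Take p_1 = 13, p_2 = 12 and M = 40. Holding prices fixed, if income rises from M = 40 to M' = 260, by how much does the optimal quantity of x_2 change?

Δx_2* = 6.9841

With perfect complements, no substitution: consume in ratio x_1:x_2 = 3:2.
Budget: p_1·x_1 + p_2·(2/3)·x_1 = M, so (3·p_1 + 2·p_2)·x_1 = 3·M.
Demand: x_1*(p_1,p_2,M) = 3·M/(3·p_1 + 2·p_2), x_2* = 2·M/(3·p_1 + 2·p_2).
Here 3·13 + 2·12 = 63, giving x_2* = 1.2698.
At M' = 260: x_2* = 8.254. Change: 8.254 − 1.2698 = 6.9841.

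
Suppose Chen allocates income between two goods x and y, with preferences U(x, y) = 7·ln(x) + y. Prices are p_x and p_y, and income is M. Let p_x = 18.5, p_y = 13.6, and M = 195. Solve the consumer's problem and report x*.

x* = 5.1459

MU_x = 7/x, MU_y = 1. Tangency: 7/x = p_x/p_y.
So x*(p_x,p_y) = 7·p_y/p_x, independent of income; and y* = (M − 7·p_y)/p_y.
At the given prices: x* = 7·13.6/18.5 = 5.1459.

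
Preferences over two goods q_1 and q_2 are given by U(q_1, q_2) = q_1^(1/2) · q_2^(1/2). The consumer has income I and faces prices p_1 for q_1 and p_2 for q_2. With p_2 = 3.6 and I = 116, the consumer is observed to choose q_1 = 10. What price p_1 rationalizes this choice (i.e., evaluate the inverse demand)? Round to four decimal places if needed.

p_1 = 5.8

MU_q_1/MU_q_2 = (0.5·q_2)/(0.5·q_1); tangency sets this equal to p_1/p_2.
So 0.5·p_2·q_2 = 0.5·p_1·q_1; combined with the budget, a share 0.5 of income goes to q_1.
Demand: q_1*(p_1,p_2,I) = 0.5·I/p_1 and q_2* = 0.5·I/p_2.
Set q_1* = 10 in the demand function and solve for p_1: p_1 = 5.8.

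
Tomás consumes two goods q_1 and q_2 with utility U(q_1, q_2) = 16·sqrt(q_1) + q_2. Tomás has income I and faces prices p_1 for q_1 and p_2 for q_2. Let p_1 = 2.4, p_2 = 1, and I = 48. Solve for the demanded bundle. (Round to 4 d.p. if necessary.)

q_1* = 11.1111, q_2* = 21.3333

Set MRS = p_1/p_2: 8·q_1^(−1/2) = p_1/p_2.
Thus q_1* = (8·p_2/p_1)² — independent of I — with the rest of income spent on q_2.
Plugging in: q_1* = (8·1/2.4)² = 11.1111, q_2* = 21.3333.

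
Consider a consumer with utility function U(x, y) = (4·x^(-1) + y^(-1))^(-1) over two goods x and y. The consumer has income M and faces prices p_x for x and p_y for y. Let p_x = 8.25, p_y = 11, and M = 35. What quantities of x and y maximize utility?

From the CES first-order condition, 4·(y/x)^(2) = p_x/p_y.
Solve for the ratio: y/x = [(1/4)·p_x/p_y]^(0.5).
Substitute y = (y/x)·x into the budget: x* = M/(p_x + p_y·(y/x)).
Numerically y/x = 0.433013, so x* = 35/(8.25 + 11·0.433013) = 2.6896 and y* = 0.433013·2.6896 = 1.1646.

x* = 2.6896, y* = 1.1646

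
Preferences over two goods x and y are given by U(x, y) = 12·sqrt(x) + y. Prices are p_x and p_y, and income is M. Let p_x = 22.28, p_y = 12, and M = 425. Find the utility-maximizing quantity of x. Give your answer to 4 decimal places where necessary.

x* = 10.4432

Set MRS = p_x/p_y: 6·x^(−1/2) = p_x/p_y.
Thus x* = (6·p_y/p_x)² — independent of M — with the rest of income spent on y.
Plugging in: x* = (6·12/22.28)² = 10.4432.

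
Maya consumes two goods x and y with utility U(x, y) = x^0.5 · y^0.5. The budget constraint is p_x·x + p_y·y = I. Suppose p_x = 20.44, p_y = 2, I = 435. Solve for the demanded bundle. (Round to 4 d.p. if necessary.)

Demand: x*(p_x,p_y,I) = 0.5·I/p_x and y* = 0.5·I/p_y.
At p_x=20.44, p_y=2, I=435: x* = 0.5·435/20.44 = 10.6409, y* = 108.75.

x* = 10.6409, y* = 108.75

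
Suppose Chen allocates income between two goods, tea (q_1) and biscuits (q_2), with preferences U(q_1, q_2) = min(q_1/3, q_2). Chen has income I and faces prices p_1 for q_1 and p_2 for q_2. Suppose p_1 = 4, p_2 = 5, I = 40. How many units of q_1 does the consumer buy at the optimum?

Leontief preferences: the optimum is at the kink where q_1/3 = q_2/1, i.e. q_2 = (1/3)·q_1.
Budget: p_1·q_1 + p_2·(1/3)·q_1 = I, so (3·p_1 + p_2)·q_1 = 3·I.
Demand: q_1*(p_1,p_2,I) = 3·I/(3·p_1 + p_2), q_2* = I/(3·p_1 + p_2).
Here 3·4 + 5 = 17, giving q_1* = 7.0588.

q_1* = 7.0588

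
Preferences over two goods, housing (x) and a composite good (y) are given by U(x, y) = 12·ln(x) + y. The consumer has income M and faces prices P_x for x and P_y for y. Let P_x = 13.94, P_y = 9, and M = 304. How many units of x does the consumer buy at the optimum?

x* = 7.7475

MU_x = 12/x, MU_y = 1. Tangency: 12/x = P_x/P_y.
So x*(P_x,P_y) = 12·P_y/P_x, independent of income; and y* = (M − 12·P_y)/P_y.
At the given prices: x* = 12·9/13.94 = 7.7475.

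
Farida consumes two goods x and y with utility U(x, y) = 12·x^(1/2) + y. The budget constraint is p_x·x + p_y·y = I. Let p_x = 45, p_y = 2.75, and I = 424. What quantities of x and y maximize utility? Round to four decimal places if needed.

x* = 0.1344, y* = 151.9818

Utility is quasi-linear in y; the FOC for x is 6/√x = p_x/p_y.
Solve: √x = 6·p_y/p_x, so x*(p_x,p_y) = (6·p_y/p_x)², and y* = (I − p_x·x*)/p_y.
Plugging in: x* = (6·2.75/45)² = 0.1344, y* = 151.9818.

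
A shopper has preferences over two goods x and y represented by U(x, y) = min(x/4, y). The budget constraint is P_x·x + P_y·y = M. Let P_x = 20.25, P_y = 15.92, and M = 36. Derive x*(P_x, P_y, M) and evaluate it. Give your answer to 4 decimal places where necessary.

Leontief preferences: the optimum is at the kink where x/4 = y/1, i.e. y = (1/4)·x.
Budget: P_x·x + P_y·(1/4)·x = M, so (4·P_x + P_y)·x = 4·M.
Demand: x*(P_x,P_y,M) = 4·M/(4·P_x + P_y), y* = M/(4·P_x + P_y).
Here 4·20.25 + 15.92 = 96.92, giving x* = 1.4858.

x* = 1.4858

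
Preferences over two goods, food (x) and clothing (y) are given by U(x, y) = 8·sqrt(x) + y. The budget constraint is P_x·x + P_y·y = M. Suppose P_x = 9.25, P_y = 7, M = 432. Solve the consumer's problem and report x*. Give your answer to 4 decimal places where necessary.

x* = 9.1629

Plugging in: x* = (4·7/9.25)² = 9.1629.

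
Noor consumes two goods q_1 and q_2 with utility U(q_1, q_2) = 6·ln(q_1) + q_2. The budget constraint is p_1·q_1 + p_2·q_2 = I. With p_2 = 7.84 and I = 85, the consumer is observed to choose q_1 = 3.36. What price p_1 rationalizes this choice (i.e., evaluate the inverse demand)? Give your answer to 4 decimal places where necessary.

p_1 = 14

Set MRS = p_1/p_2: (6/q_1)/1 = p_1/p_2.
So q_1*(p_1,p_2) = 6·p_2/p_1, independent of income; and q_2* = (I − 6·p_2)/p_2.
Set q_1* = 3.36 in the demand function and solve for p_1: p_1 = 14.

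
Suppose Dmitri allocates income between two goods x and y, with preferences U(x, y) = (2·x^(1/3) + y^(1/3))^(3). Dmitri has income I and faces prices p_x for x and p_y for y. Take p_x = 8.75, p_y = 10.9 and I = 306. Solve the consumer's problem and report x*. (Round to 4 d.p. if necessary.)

x* = 26.5585

MRS = MU_x/MU_y = 2·(y/x)^(2/3). Set equal to p_x/p_y.
Hence y/x = ((1/2)·p_x/p_y)^(1/(2/3)), i.e. raised to the 1.5 power.
With the ratio pinned down, the budget gives x* = I/(p_x + p_y·(y/x)) and y* = (y/x)·x*.
Numerically y/x = 0.254289, so x* = 306/(8.75 + 10.9·0.254289) = 26.5585.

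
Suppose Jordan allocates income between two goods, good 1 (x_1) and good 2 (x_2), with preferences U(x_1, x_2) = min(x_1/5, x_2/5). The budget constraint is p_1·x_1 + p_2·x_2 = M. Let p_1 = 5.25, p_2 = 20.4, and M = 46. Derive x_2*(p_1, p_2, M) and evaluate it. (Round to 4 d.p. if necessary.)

x_2* = 1.7934

Leontief preferences: the optimum is at the kink where x_1/5 = x_2/5, i.e. x_2 = x_1.
Budget: p_1·x_1 + p_2·x_1 = M, so (5·p_1 + 5·p_2)·x_1 = 5·M.
Demand: x_1*(p_1,p_2,M) = 5·M/(5·p_1 + 5·p_2), x_2* = 5·M/(5·p_1 + 5·p_2).
Here 5·5.25 + 5·20.4 = 128.25, giving x_2* = 1.7934.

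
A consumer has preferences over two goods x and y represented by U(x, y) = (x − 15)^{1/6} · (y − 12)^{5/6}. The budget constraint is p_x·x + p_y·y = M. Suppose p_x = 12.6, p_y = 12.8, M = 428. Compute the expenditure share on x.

MRS = (1/5)·(y−12)/(x−15). Tangency with p_x/p_y gives y−12 = 5·(p_x/p_y)·(x−15).
After buying the subsistence bundle (15, 12), a share 1/6 of the remaining income goes to x: x* = 15 + 1/6·(M − 15p_x − 12p_y)/p_x.
Discretionary income = 428 − 15·12.6 − 12·12.8 = 85.4; x* = 15 + 1/6·85.4/12.6 = 16.1296; y* = 12 + 5/6·85.4/12.8 = 17.5599.
Expenditure on x: 12.6·16.1296 = 203.2333; share = 0.4748.

share on x = 0.4748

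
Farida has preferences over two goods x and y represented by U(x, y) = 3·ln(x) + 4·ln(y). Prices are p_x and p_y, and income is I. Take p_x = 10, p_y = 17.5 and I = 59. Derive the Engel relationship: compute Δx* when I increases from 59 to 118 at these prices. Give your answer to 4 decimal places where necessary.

Δx* = 2.5286

Tangency: MRS = (3/4)·y/x = p_x/p_y.
So 3·p_y·y = 4·p_x·x; combined with the budget, a share 3/7 of income goes to x.
Demand: x*(p_x,p_y,I) = 3/7·I/p_x and y* = 4/7·I/p_y.
At p_x=10, p_y=17.5, I=59: x* = 3/7·59/10 = 2.5286.
At I' = 118: x* = 5.0571. Change: 5.0571 − 2.5286 = 2.5286.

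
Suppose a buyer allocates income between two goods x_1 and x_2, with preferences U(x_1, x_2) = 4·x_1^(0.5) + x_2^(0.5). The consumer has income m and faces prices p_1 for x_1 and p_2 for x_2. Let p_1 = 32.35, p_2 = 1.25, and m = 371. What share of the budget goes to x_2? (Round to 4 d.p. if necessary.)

share on x_2 = 0.618

MU_x_1 ∝ 4·x_1^(-0.5), MU_x_2 ∝ x_2^(-0.5), so MRS = 4·(x_2/x_1)^(0.5) = p_1/p_2.
Hence x_2/x_1 = ((1/4)·p_1/p_2)^(1/(0.5)), i.e. raised to the 2 power.
Substitute x_2 = (x_2/x_1)·x_1 into the budget: x_1* = m/(p_1 + p_2·(x_2/x_1)).
Numerically x_2/x_1 = 41.8609, so x_1* = 371/(32.35 + 1.25·41.8609) = 4.3814 and x_2* = 41.8609·4.3814 = 183.4094.
Expenditure on x_2: 1.25·183.4094 = 229.2617; share = 0.618.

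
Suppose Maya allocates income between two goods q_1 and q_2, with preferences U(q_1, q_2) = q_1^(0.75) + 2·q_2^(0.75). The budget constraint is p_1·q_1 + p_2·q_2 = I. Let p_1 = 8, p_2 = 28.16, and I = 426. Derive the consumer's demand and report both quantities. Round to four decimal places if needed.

q_1* = 38.9581, q_2* = 4.0602

MRS = MU_q_1/MU_q_2 = (1/2)·(q_2/q_1)^(0.25). Set equal to p_1/p_2.
Hence q_2/q_1 = (2·p_1/p_2)^(1/(0.25)), i.e. raised to the 4 power.
With the ratio pinned down, the budget gives q_1* = I/(p_1 + p_2·(q_2/q_1)) and q_2* = (q_2/q_1)·q_1*.
Numerically q_2/q_1 = 0.10422, so q_1* = 426/(8 + 28.16·0.10422) = 38.9581 and q_2* = 0.10422·38.9581 = 4.0602.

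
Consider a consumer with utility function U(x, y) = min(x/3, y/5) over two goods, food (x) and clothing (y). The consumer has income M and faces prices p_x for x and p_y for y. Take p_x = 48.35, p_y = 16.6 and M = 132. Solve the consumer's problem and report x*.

x* = 1.7365

Demand: x*(p_x,p_y,M) = 3·M/(3·p_x + 5·p_y), y* = 5·M/(3·p_x + 5·p_y).
Here 3·48.35 + 5·16.6 = 228.05, giving x* = 1.7365.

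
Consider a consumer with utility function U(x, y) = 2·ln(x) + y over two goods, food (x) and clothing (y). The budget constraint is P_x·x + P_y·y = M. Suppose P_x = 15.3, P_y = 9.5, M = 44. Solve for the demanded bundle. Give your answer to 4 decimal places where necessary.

x* = 1.2418, y* = 2.6316

At the given prices: x* = 2·9.5/15.3 = 1.2418, and y* = 2.6316.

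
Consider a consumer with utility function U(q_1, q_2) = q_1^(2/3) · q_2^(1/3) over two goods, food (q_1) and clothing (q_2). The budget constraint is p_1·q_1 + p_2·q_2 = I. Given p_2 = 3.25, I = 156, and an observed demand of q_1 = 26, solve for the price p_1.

p_1 = 4

Tangency: MRS = 2·q_2/q_1 = p_1/p_2.
So 2/3·p_2·q_2 = 1/3·p_1·q_1; combined with the budget, a share 2/3 of income goes to q_1.
Demand: q_1*(p_1,p_2,I) = 2/3·I/p_1 and q_2* = 1/3·I/p_2.
Set q_1* = 26 in the demand function and solve for p_1: p_1 = 4.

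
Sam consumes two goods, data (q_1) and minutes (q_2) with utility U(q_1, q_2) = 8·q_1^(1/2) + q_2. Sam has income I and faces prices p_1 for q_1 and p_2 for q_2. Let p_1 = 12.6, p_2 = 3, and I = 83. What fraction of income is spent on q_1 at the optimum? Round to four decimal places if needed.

share on q_1 = 0.1377

Plugging in: q_1* = (4·3/12.6)² = 0.907, q_2* = 23.8571.
Expenditure on q_1: 12.6·0.907 = 11.4286; share = 0.1377.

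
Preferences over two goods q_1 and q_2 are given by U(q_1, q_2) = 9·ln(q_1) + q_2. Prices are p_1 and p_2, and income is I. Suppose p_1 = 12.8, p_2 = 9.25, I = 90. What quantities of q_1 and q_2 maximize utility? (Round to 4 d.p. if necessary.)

q_1* = 6.5039, q_2* = 0.7297

Set MRS = p_1/p_2: (9/q_1)/1 = p_1/p_2.
So q_1*(p_1,p_2) = 9·p_2/p_1, independent of income; and q_2* = (I − 9·p_2)/p_2.
At the given prices: q_1* = 9·9.25/12.8 = 6.5039, and q_2* = 0.7297.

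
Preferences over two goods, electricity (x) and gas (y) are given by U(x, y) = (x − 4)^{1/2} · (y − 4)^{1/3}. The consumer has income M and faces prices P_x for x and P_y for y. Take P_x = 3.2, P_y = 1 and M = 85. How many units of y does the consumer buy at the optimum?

y* = 31.28

After buying the subsistence bundle (4, 4), a share 0.6 of the remaining income goes to x: x* = 4 + 0.6·(M − 4P_x − 4P_y)/P_x.
Discretionary income = 85 − 4·3.2 − 4·1 = 68.2; y* = 4 + 0.4·68.2/1 = 31.28.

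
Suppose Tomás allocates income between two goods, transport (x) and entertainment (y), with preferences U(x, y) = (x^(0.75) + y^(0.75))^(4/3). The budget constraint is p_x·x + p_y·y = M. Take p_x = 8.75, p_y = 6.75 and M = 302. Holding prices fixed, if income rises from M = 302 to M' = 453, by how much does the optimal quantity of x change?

Δx* = 5.4297

MRS = MU_x/MU_y = (y/x)^(0.25). Set equal to p_x/p_y.
Solve for the ratio: y/x = [p_x/p_y]^(4).
Substitute y = (y/x)·x into the budget: x* = M/(p_x + p_y·(y/x)).
Numerically y/x = 2.823691, so x* = 302/(8.75 + 6.75·2.823691) = 10.8594.
At M' = 453: x* = 16.2892. Change: 16.2892 − 10.8594 = 5.4297.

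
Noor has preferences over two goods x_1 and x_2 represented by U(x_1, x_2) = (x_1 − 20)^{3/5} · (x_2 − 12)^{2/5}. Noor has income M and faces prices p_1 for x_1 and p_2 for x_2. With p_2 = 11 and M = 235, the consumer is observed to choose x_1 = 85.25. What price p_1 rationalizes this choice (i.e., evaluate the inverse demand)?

p_1 = 0.8

MRS = (3/2)·(x_2−12)/(x_1−20). Tangency with p_1/p_2 gives x_2−12 = (2/3)·(p_1/p_2)·(x_1−20).
Substituting into the budget: x_1* = 20 + 0.6·(M − 20·p_1 − 12·p_2)/p_1, and x_2* = 12 + 0.4·(…)/p_2.
Set x_1* = 85.25 in the demand function and solve for p_1: p_1 = 0.8.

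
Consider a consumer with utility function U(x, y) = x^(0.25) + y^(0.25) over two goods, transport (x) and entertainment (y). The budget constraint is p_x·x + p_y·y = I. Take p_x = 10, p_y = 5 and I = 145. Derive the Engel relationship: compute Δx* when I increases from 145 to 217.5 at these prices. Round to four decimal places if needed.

From the CES first-order condition, (y/x)^(0.75) = p_x/p_y.
Hence y/x = (p_x/p_y)^(1/(0.75)), i.e. raised to the 4/3 power.
Substitute y = (y/x)·x into the budget: x* = I/(p_x + p_y·(y/x)).
Numerically y/x = 2.519842, so x* = 145/(10 + 5·2.519842) = 6.4162.
At I' = 217.5: x* = 9.6242. Change: 9.6242 − 6.4162 = 3.2081.

Δx* = 3.2081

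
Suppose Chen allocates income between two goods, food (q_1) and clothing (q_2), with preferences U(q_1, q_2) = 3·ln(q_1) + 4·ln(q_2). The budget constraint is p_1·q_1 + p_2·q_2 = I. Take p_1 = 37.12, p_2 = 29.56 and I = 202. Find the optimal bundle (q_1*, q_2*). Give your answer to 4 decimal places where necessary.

q_1* = 2.3322, q_2* = 3.9049

Tangency: MRS = (3/4)·q_2/q_1 = p_1/p_2.
So 3·p_2·q_2 = 4·p_1·q_1; combined with the budget, a share 3/7 of income goes to q_1.
Demand: q_1*(p_1,p_2,I) = 3/7·I/p_1 and q_2* = 4/7·I/p_2.
At p_1=37.12, p_2=29.56, I=202: q_1* = 3/7·202/37.12 = 2.3322, q_2* = 3.9049.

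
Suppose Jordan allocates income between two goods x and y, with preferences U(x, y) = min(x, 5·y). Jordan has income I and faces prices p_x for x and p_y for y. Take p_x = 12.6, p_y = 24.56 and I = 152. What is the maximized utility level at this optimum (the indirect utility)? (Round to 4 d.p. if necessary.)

V = 8.6798

Leontief preferences: the optimum is at the kink where x/5 = y/1, i.e. y = (1/5)·x.
Budget: p_x·x + p_y·(1/5)·x = I, so (5·p_x + p_y)·x = 5·I.
Demand: x*(p_x,p_y,I) = 5·I/(5·p_x + p_y), y* = I/(5·p_x + p_y).
Here 5·12.6 + 24.56 = 87.56, giving x* = 8.6798 and y* = 1.736.
Utility at the optimum: U(8.6798, 1.736) = 8.6798.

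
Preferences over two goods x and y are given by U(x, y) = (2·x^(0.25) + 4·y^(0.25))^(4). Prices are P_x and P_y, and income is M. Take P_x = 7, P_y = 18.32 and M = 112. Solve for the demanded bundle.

x* = 5.6567, y* = 3.9521

From the CES first-order condition, (1/2)·(y/x)^(0.75) = P_x/P_y.
Hence y/x = (2·P_x/P_y)^(1/(0.75)), i.e. raised to the 4/3 power.
With the ratio pinned down, the budget gives x* = M/(P_x + P_y·(y/x)) and y* = (y/x)·x*.
Numerically y/x = 0.698667, so x* = 112/(7 + 18.32·0.698667) = 5.6567 and y* = 0.698667·5.6567 = 3.9521.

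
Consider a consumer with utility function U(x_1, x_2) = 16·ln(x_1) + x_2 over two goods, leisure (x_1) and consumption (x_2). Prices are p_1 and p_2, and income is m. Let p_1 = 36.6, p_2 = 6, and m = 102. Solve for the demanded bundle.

MU_x_1 = 16/x_1, MU_x_2 = 1. Tangency: 16/x_1 = p_1/p_2.
So x_1*(p_1,p_2) = 16·p_2/p_1, independent of income; and x_2* = (m − 16·p_2)/p_2.
At the given prices: x_1* = 16·6/36.6 = 2.623, and x_2* = 1.

x_1* = 2.623, x_2* = 1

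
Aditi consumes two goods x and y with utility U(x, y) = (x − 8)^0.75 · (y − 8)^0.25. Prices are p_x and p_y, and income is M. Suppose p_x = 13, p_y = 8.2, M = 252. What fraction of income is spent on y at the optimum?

This is Cobb-Douglas in (x−8, y−8): tangency gives 0.75·p_y·(y−8) = 0.25·p_x·(x−8).
After buying the subsistence bundle (8, 8), a share 0.75 of the remaining income goes to x: x* = 8 + 0.75·(M − 8p_x − 8p_y)/p_x.
Discretionary income = 252 − 8·13 − 8·8.2 = 82.4; x* = 8 + 0.75·82.4/13 = 12.7538; y* = 8 + 0.25·82.4/8.2 = 10.5122.
Expenditure on y: 8.2·10.5122 = 86.2; share = 0.3421.

share on y = 0.3421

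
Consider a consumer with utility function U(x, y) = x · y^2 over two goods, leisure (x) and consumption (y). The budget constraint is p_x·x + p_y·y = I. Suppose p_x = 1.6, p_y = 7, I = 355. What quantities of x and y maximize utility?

Tangency: MRS = (1/2)·y/x = p_x/p_y.
So p_y·y = 2·p_x·x; combined with the budget, a share 1/3 of income goes to x.
Demand: x*(p_x,p_y,I) = 1/3·I/p_x and y* = 2/3·I/p_y.
At p_x=1.6, p_y=7, I=355: x* = 1/3·355/1.6 = 73.9583, y* = 33.8095.

x* = 73.9583, y* = 33.8095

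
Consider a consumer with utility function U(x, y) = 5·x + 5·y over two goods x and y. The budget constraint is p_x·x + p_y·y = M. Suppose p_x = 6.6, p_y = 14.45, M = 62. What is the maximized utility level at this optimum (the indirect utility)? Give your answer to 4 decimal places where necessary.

V = 46.9697

Numerically: x* = 9.3939, y* = 0.
Utility at the optimum: U(9.3939, 0) = 46.9697.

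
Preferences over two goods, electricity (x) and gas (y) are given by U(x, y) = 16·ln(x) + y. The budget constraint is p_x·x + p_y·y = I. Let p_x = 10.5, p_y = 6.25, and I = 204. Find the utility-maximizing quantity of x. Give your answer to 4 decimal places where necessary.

x* = 9.5238

MU_x = 16/x, MU_y = 1. Tangency: 16/x = p_x/p_y.
So x*(p_x,p_y) = 16·p_y/p_x, independent of income; and y* = (I − 16·p_y)/p_y.
At the given prices: x* = 16·6.25/10.5 = 9.5238.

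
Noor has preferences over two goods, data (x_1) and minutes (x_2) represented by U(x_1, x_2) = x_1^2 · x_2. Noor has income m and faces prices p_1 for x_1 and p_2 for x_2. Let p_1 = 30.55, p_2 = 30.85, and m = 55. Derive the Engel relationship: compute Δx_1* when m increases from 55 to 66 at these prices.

Δx_1* = 0.24

The MRS is 2·x_2/x_1. Set MRS = p_1/p_2.
So 2·p_2·x_2 = p_1·x_1; combined with the budget, a share 2/3 of income goes to x_1.
Demand: x_1*(p_1,p_2,m) = 2/3·m/p_1 and x_2* = 1/3·m/p_2.
At p_1=30.55, p_2=30.85, m=55: x_1* = 2/3·55/30.55 = 1.2002.
At m' = 66: x_1* = 1.4403. Change: 1.4403 − 1.2002 = 0.24.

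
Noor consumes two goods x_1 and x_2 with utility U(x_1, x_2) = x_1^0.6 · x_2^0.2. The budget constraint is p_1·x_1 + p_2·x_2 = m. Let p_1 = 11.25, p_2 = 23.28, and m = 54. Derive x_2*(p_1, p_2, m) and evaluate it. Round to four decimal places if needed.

MU_x_1/MU_x_2 = (0.6·x_2)/(0.2·x_1); tangency sets this equal to p_1/p_2.
Rearranging, p_2·x_2 = (1/3)·p_1·x_1. Substituting into the budget gives p_1·x_1·(1 + (1/3)) = m.
Demand: x_1*(p_1,p_2,m) = 0.75·m/p_1 and x_2* = 0.25·m/p_2.
At p_1=11.25, p_2=23.28, m=54: x_2* = 0.25·54/23.28 = 0.5799.

x_2* = 0.5799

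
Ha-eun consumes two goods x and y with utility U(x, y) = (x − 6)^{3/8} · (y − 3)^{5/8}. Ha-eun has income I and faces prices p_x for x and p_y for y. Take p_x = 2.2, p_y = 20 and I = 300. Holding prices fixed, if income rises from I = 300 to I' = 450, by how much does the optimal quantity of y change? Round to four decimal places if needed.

Δy* = 4.6875

This is Cobb-Douglas in (x−6, y−3): tangency gives 0.375·p_y·(y−3) = 0.625·p_x·(x−6).
After buying the subsistence bundle (6, 3), a share 0.375 of the remaining income goes to x: x* = 6 + 0.375·(I − 6p_x − 3p_y)/p_x.
Discretionary income = 300 − 6·2.2 − 3·20 = 226.8; y* = 3 + 0.625·226.8/20 = 10.0875.
At I' = 450: y* = 14.775. Change: 14.775 − 10.0875 = 4.6875.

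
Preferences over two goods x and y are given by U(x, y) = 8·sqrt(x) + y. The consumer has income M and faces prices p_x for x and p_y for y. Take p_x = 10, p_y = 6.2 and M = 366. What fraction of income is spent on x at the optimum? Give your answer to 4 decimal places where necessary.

share on x = 0.168

Utility is quasi-linear in y; the FOC for x is 4/√x = p_x/p_y.
Thus x* = (4·p_y/p_x)² — independent of M — with the rest of income spent on y.
Plugging in: x* = (4·6.2/10)² = 6.1504, y* = 49.1123.
Expenditure on x: 10·6.1504 = 61.504; share = 0.168.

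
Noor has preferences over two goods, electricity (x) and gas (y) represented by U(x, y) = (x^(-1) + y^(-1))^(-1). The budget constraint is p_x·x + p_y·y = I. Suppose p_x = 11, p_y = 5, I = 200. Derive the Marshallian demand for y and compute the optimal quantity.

y* = 16.108

MRS = MU_x/MU_y = (y/x)^(2). Set equal to p_x/p_y.
Hence y/x = (p_x/p_y)^(1/(2)), i.e. raised to the 0.5 power.
With the ratio pinned down, the budget gives x* = I/(p_x + p_y·(y/x)) and y* = (y/x)·x*.
Numerically y/x = 1.48324, so x* = 200/(11 + 5·1.48324) = 10.86 and y* = 1.48324·10.86 = 16.108.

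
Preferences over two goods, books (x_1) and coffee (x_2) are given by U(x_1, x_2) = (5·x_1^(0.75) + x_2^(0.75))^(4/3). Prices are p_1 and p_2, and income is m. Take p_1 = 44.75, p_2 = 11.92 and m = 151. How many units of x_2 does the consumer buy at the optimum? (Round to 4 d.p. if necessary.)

Numerically x_2/x_1 = 0.317824, so x_1* = 151/(44.75 + 11.92·0.317824) = 3.1109 and x_2* = 0.317824·3.1109 = 0.9887.

x_2* = 0.9887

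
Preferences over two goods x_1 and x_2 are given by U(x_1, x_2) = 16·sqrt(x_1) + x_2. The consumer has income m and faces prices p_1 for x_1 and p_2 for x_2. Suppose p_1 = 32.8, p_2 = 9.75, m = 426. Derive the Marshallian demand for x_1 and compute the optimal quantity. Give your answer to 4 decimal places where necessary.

Set MRS = p_1/p_2: 8·x_1^(−1/2) = p_1/p_2.
Solve: √x_1 = 8·p_2/p_1, so x_1*(p_1,p_2) = (8·p_2/p_1)², and x_2* = (m − p_1·x_1*)/p_2.
Plugging in: x_1* = (8·9.75/32.8)² = 5.6551.

x_1* = 5.6551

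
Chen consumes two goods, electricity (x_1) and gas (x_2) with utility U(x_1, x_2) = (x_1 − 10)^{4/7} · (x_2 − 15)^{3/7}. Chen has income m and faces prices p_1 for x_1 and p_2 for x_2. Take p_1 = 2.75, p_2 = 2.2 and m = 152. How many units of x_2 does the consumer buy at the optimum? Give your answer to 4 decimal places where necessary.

x_2* = 32.8247

After buying the subsistence bundle (10, 15), a share 4/7 of the remaining income goes to x_1: x_1* = 10 + 4/7·(m − 10p_1 − 15p_2)/p_1.
Discretionary income = 152 − 10·2.75 − 15·2.2 = 91.5; x_2* = 15 + 3/7·91.5/2.2 = 32.8247.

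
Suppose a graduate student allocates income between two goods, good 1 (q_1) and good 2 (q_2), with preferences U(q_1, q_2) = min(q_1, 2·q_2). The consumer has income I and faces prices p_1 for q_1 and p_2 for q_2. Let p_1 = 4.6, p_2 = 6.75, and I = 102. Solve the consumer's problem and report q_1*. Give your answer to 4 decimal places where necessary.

q_1* = 12.79

Leontief preferences: the optimum is at the kink where q_1/2 = q_2/1, i.e. q_2 = (1/2)·q_1.
Budget: p_1·q_1 + p_2·(1/2)·q_1 = I, so (2·p_1 + p_2)·q_1 = 2·I.
Demand: q_1*(p_1,p_2,I) = 2·I/(2·p_1 + p_2), q_2* = I/(2·p_1 + p_2).
Here 2·4.6 + 6.75 = 15.95, giving q_1* = 12.79.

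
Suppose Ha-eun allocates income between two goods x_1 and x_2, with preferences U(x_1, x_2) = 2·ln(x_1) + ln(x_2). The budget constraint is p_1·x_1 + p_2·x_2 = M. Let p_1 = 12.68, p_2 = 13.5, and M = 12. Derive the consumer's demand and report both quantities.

Tangency: MRS = 2·x_2/x_1 = p_1/p_2.
Rearranging, p_2·x_2 = (1/2)·p_1·x_1. Substituting into the budget gives p_1·x_1·(1 + (1/2)) = M.
Demand: x_1*(p_1,p_2,M) = 2/3·M/p_1 and x_2* = 1/3·M/p_2.
At p_1=12.68, p_2=13.5, M=12: x_1* = 2/3·12/12.68 = 0.6309, x_2* = 0.2963.

x_1* = 0.6309, x_2* = 0.2963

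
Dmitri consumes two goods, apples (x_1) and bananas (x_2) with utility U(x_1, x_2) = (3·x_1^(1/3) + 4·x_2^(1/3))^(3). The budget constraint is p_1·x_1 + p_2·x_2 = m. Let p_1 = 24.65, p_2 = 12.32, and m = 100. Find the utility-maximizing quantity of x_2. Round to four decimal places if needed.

x_2* = 5.5626

MRS = MU_x_1/MU_x_2 = (3/4)·(x_2/x_1)^(2/3). Set equal to p_1/p_2.
Hence x_2/x_1 = ((4/3)·p_1/p_2)^(1/(2/3)), i.e. raised to the 1.5 power.
With the ratio pinned down, the budget gives x_1* = m/(p_1 + p_2·(x_2/x_1)) and x_2* = (x_2/x_1)·x_1*.
Numerically x_2/x_1 = 4.3573, so x_1* = 100/(24.65 + 12.32·4.3573) = 1.2766 and x_2* = 4.3573·1.2766 = 5.5626.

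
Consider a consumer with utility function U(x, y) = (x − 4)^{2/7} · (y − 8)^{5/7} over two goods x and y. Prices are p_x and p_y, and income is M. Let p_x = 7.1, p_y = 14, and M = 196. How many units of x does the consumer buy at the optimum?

This is Cobb-Douglas in (x−4, y−8): tangency gives 2/7·p_y·(y−8) = 5/7·p_x·(x−4).
Substituting into the budget: x* = 4 + 2/7·(M − 4·p_x − 8·p_y)/p_x, and y* = 8 + 5/7·(…)/p_y.
Discretionary income = 196 − 4·7.1 − 8·14 = 55.6; x* = 4 + 2/7·55.6/7.1 = 6.2374.

x* = 6.2374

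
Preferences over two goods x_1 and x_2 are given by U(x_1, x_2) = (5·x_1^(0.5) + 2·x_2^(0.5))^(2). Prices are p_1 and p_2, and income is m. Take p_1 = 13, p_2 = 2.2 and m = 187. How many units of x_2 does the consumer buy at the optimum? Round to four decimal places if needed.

x_2* = 41.3084

MRS = MU_x_1/MU_x_2 = (5/2)·(x_2/x_1)^(0.5). Set equal to p_1/p_2.
Solve for the ratio: x_2/x_1 = [(2/5)·p_1/p_2]^(2).
With the ratio pinned down, the budget gives x_1* = m/(p_1 + p_2·(x_2/x_1)) and x_2* = (x_2/x_1)·x_1*.
Numerically x_2/x_1 = 5.586777, so x_1* = 187/(13 + 2.2·5.586777) = 7.394 and x_2* = 5.586777·7.394 = 41.3084.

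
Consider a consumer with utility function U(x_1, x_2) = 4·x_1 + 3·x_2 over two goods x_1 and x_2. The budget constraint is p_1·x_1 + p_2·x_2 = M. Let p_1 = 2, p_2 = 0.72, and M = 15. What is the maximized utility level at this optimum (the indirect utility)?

x_2 gives more utility per dollar, so spend all income on x_2: x_2* = M/p_2, x_1* = 0.
Numerically: x_1* = 0, x_2* = 20.8333.
Utility at the optimum: U(0, 20.8333) = 62.5.

V = 62.5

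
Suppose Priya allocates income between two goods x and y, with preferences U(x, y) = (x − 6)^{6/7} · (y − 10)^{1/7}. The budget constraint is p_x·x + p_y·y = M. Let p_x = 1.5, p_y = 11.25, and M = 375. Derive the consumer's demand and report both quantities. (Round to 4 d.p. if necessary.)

Let x' = x−6, y' = y−10. MRS = 6·y'/x' = p_x/p_y.
After buying the subsistence bundle (6, 10), a share 6/7 of the remaining income goes to x: x* = 6 + 6/7·(M − 6p_x − 10p_y)/p_x.
Discretionary income = 375 − 6·1.5 − 10·11.25 = 253.5; x* = 6 + 6/7·253.5/1.5 = 150.8571; y* = 10 + 1/7·253.5/11.25 = 13.219.

x* = 150.8571, y* = 13.219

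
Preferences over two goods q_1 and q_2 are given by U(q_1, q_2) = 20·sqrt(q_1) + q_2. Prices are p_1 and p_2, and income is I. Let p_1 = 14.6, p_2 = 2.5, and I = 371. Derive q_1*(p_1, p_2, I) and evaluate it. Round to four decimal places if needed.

Set MRS = p_1/p_2: 10·q_1^(−1/2) = p_1/p_2.
Solve: √q_1 = 10·p_2/p_1, so q_1*(p_1,p_2) = (10·p_2/p_1)², and q_2* = (I − p_1·q_1*)/p_2.
Plugging in: q_1* = (10·2.5/14.6)² = 2.9321.

q_1* = 2.9321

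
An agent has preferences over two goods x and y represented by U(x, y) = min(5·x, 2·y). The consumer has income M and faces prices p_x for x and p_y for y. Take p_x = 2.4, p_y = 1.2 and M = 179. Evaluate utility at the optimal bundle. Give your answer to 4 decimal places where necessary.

V = 165.7407

Leontief preferences: the optimum is at the kink where x/2 = y/5, i.e. y = (5/2)·x.
Budget: p_x·x + p_y·(5/2)·x = M, so (2·p_x + 5·p_y)·x = 2·M.
Demand: x*(p_x,p_y,M) = 2·M/(2·p_x + 5·p_y), y* = 5·M/(2·p_x + 5·p_y).
Here 2·2.4 + 5·1.2 = 10.8, giving x* = 33.1481 and y* = 82.8704.
Utility at the optimum: U(33.1481, 82.8704) = 165.7407.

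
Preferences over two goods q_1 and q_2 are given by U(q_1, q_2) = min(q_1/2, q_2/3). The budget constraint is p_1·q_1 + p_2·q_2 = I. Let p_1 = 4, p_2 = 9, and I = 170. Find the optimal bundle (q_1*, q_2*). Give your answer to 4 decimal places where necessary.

Leontief preferences: the optimum is at the kink where q_1/2 = q_2/3, i.e. q_2 = (3/2)·q_1.
Budget: p_1·q_1 + p_2·(3/2)·q_1 = I, so (2·p_1 + 3·p_2)·q_1 = 2·I.
Demand: q_1*(p_1,p_2,I) = 2·I/(2·p_1 + 3·p_2), q_2* = 3·I/(2·p_1 + 3·p_2).
Here 2·4 + 3·9 = 35, giving q_1* = 9.7143 and q_2* = 14.5714.

q_1* = 9.7143, q_2* = 14.5714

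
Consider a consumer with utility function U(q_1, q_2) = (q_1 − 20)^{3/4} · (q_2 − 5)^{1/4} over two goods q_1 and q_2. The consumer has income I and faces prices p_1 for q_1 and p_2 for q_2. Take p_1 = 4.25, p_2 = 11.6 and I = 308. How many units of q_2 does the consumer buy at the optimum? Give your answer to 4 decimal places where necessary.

q_2* = 8.556

Let q_1' = q_1−20, q_2' = q_2−5. MRS = 3·q_2'/q_1' = p_1/p_2.
Substituting into the budget: q_1* = 20 + 0.75·(I − 20·p_1 − 5·p_2)/p_1, and q_2* = 5 + 0.25·(…)/p_2.
Discretionary income = 308 − 20·4.25 − 5·11.6 = 165; q_2* = 5 + 0.25·165/11.6 = 8.556.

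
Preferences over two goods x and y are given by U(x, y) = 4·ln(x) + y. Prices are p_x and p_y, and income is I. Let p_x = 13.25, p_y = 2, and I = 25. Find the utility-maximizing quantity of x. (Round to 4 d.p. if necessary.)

x* = 0.6038

So x*(p_x,p_y) = 4·p_y/p_x, independent of income; and y* = (I − 4·p_y)/p_y.
At the given prices: x* = 4·2/13.25 = 0.6038.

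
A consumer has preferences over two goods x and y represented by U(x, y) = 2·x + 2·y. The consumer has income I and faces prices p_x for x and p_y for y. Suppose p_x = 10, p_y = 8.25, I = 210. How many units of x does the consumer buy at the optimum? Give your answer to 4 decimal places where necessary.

y gives more utility per dollar, so spend all income on y: y* = I/p_y, x* = 0.
Numerically: x* = 0, y* = 25.4545.

x* = 0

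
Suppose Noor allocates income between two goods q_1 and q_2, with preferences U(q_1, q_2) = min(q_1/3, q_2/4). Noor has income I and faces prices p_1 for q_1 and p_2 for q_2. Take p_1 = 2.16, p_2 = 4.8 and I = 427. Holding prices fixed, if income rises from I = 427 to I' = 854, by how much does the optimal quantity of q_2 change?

With perfect complements, no substitution: consume in ratio q_1:q_2 = 3:4.
Budget: p_1·q_1 + p_2·(4/3)·q_1 = I, so (3·p_1 + 4·p_2)·q_1 = 3·I.
Demand: q_1*(p_1,p_2,I) = 3·I/(3·p_1 + 4·p_2), q_2* = 4·I/(3·p_1 + 4·p_2).
Here 3·2.16 + 4·4.8 = 25.68, giving q_2* = 66.5109.
At I' = 854: q_2* = 133.0218. Change: 133.0218 − 66.5109 = 66.5109.

Δq_2* = 66.5109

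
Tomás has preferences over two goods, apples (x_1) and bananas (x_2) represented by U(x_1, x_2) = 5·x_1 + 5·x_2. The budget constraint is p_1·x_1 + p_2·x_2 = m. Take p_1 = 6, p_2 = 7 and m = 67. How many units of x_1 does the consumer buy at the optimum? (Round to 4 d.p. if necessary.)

Perfect substitutes: compare marginal utility per dollar. 5/p_1 vs 5/p_2 → 0.8333 vs 0.7143.
x_1 gives more utility per dollar, so spend all income on x_1: x_1* = m/p_1, x_2* = 0.
Numerically: x_1* = 11.1667, x_2* = 0.

x_1* = 11.1667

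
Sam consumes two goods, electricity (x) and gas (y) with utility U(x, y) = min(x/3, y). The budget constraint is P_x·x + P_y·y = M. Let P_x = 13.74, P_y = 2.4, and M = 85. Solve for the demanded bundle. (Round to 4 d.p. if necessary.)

x* = 5.8459, y* = 1.9486

Leontief preferences: the optimum is at the kink where x/3 = y/1, i.e. y = (1/3)·x.
Budget: P_x·x + P_y·(1/3)·x = M, so (3·P_x + P_y)·x = 3·M.
Demand: x*(P_x,P_y,M) = 3·M/(3·P_x + P_y), y* = M/(3·P_x + P_y).
Here 3·13.74 + 2.4 = 43.62, giving x* = 5.8459 and y* = 1.9486.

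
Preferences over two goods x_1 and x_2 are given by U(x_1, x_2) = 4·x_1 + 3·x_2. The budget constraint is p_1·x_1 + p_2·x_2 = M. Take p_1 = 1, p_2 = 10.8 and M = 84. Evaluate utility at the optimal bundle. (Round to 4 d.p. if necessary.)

Perfect substitutes: compare marginal utility per dollar. 4/p_1 vs 3/p_2 → 4 vs 0.2778.
x_1 gives more utility per dollar, so spend all income on x_1: x_1* = M/p_1, x_2* = 0.
Numerically: x_1* = 84, x_2* = 0.
Utility at the optimum: U(84, 0) = 336.

V = 336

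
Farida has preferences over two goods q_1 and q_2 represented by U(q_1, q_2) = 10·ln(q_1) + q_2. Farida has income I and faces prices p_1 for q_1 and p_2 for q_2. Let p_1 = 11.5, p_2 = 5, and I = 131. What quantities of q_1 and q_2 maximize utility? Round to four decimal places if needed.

q_1* = 4.3478, q_2* = 16.2

MU_q_1 = 10/q_1, MU_q_2 = 1. Tangency: 10/q_1 = p_1/p_2.
So q_1*(p_1,p_2) = 10·p_2/p_1, independent of income; and q_2* = (I − 10·p_2)/p_2.
At the given prices: q_1* = 10·5/11.5 = 4.3478, and q_2* = 16.2.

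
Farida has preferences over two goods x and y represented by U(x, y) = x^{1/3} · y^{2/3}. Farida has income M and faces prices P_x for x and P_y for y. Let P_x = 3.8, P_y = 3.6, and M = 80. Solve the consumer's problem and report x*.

The MRS is (1/2)·y/x. Set MRS = P_x/P_y.
So 1/3·P_y·y = 2/3·P_x·x; combined with the budget, a share 1/3 of income goes to x.
Demand: x*(P_x,P_y,M) = 1/3·M/P_x and y* = 2/3·M/P_y.
At P_x=3.8, P_y=3.6, M=80: x* = 1/3·80/3.8 = 7.0175.

x* = 7.0175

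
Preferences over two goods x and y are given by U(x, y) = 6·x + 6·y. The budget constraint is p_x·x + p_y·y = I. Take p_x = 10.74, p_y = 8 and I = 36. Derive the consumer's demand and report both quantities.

Linear utility — the consumer picks whichever good has higher MU/price: 6/10.74 = 0.5587 vs 6/8 = 0.75.
y gives more utility per dollar, so spend all income on y: y* = I/p_y, x* = 0.
Numerically: x* = 0, y* = 4.5.

x* = 0, y* = 4.5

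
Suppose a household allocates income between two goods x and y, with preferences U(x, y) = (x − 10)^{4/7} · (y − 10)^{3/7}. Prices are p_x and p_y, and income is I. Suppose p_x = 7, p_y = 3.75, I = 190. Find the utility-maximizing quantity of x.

This is Cobb-Douglas in (x−10, y−10): tangency gives 4/7·p_y·(y−10) = 3/7·p_x·(x−10).
Substituting into the budget: x* = 10 + 4/7·(I − 10·p_x − 10·p_y)/p_x, and y* = 10 + 3/7·(…)/p_y.
Discretionary income = 190 − 10·7 − 10·3.75 = 82.5; x* = 10 + 4/7·82.5/7 = 16.7347.

x* = 16.7347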